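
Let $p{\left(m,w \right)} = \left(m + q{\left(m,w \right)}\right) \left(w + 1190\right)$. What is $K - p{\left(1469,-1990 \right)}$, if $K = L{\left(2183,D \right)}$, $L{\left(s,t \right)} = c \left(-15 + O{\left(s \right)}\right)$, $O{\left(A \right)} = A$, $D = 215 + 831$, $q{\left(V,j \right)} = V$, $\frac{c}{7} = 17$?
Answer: $2608392$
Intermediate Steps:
$c = 119$ ($c = 7 \cdot 17 = 119$)
$D = 1046$
$L{\left(s,t \right)} = -1785 + 119 s$ ($L{\left(s,t \right)} = 119 \left(-15 + s\right) = -1785 + 119 s$)
$K = 257992$ ($K = -1785 + 119 \cdot 2183 = -1785 + 259777 = 257992$)
$p{\left(m,w \right)} = 2 m \left(1190 + w\right)$ ($p{\left(m,w \right)} = \left(m + m\right) \left(w + 1190\right) = 2 m \left(1190 + w\right)$)
$K - p{\left(1469,-1990 \right)} = 257992 - 2 \cdot 1469 \left(1190 - 1990\right) = 257992 - 2 \cdot 1469 \left(-800\right) = 257992 - -2350400 = 257992 + 2350400 = 2608392$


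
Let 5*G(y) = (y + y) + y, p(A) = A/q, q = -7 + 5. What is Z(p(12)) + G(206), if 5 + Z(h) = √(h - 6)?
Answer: 593/5 + 2*I*√3 ≈ 118.6 + 3.4641*I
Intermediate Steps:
q = -2
p(A) = -A/2 (p(A) = A/(-2) = A*(-½) = -A/2)
Z(h) = -5 + √(-6 + h) (Z(h) = -5 + √(h - 6) = -5 + √(-6 + h))
G(y) = 3*y/5 (G(y) = ((y + y) + y)/5 = (2*y + y)/5 = (3*y)/5 = 3*y/5)
Z(p(12)) + G(206) = (-5 + √(-6 - ½*12)) + (⅗)*206 = (-5 + √(-6 - 6)) + 618/5 = (-5 + √(-12)) + 618/5 = (-5 + 2*I*√3) + 618/5 = 593/5 + 2*I*√3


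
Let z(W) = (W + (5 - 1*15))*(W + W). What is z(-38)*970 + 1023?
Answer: 3539583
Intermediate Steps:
z(W) = 2*W*(-10 + W) (z(W) = (W + (5 - 15))*(2*W) = (W - 10)*(2*W) = (-10 + W)*(2*W) = 2*W*(-10 + W))
z(-38)*970 + 1023 = (2*(-38)*(-10 - 38))*970 + 1023 = (2*(-38)*(-48))*970 + 1023 = 3648*970 + 1023 = 3538560 + 1023 = 3539583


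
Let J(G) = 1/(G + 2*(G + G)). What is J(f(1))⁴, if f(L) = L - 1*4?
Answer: 1/50625 ≈ 1.9753e-5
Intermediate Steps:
f(L) = -4 + L (f(L) = L - 4 = -4 + L)
J(G) = 1/(5*G) (J(G) = 1/(G + 2*(2*G)) = 1/(G + 4*G) = 1/(5*G))
J(f(1))⁴ = (1/(5*(-4 + 1)))⁴ = ((⅕)/(-3))⁴ = ((⅕)*(-⅓))⁴ = (-1/15)⁴ = 1/50625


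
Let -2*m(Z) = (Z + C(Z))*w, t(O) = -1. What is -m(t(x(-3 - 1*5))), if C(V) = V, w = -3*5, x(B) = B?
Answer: 15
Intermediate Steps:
w = -15
m(Z) = 15*Z (m(Z) = -(Z + Z)*(-15)/2 = -2*Z*(-15)/2 = -(-15)*Z = 15*Z)
-m(t(x(-3 - 1*5))) = -15*(-1) = -1*(-15) = 15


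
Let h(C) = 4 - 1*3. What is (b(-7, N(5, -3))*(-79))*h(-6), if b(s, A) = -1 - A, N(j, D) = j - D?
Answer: 711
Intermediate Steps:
h(C) = 1 (h(C) = 4 - 3 = 1)
(b(-7, N(5, -3))*(-79))*h(-6) = ((-1 - (5 - 1*(-3)))*(-79))*1 = ((-1 - (5 + 3))*(-79))*1 = ((-1 - 1*8)*(-79))*1 = ((-1 - 8)*(-79))*1 = -9*(-79)*1 = 711*1 = 711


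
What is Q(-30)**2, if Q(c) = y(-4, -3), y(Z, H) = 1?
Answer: 1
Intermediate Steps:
Q(c) = 1
Q(-30)**2 = 1**2 = 1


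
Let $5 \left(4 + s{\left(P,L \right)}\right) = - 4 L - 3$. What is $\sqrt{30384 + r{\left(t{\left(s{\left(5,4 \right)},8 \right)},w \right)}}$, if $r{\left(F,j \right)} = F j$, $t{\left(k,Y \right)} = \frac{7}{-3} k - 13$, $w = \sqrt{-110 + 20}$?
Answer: $\frac{\sqrt{759600 + 390 i \sqrt{10}}}{5} \approx 174.31 + 0.14151 i$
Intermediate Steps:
$s{\left(P,L \right)} = - \frac{23}{5} - \frac{4 L}{5}$ ($s{\left(P,L \right)} = -4 + \frac{- 4 L - 3}{5} = -4 + \frac{-3 - 4 L}{5} = -4 - \left(\frac{3}{5} + \frac{4 L}{5}\right) = - \frac{23}{5} - \frac{4 L}{5}$)
$w = 3 i \sqrt{10}$ ($w = \sqrt{-90} = 3 i \sqrt{10} \approx 9.4868 i$)
$t{\left(k,Y \right)} = -13 - \frac{7 k}{3}$ ($t{\left(k,Y \right)} = 7 \left(- \frac{1}{3}\right) k - 13 = - \frac{7 k}{3} - 13 = -13 - \frac{7 k}{3}$)
$\sqrt{30384 + r{\left(t{\left(s{\left(5,4 \right)},8 \right)},w \right)}} = \sqrt{30384 + \left(-13 - \frac{7 \left(- \frac{23}{5} - \frac{16}{5}\right)}{3}\right) 3 i \sqrt{10}} = \sqrt{30384 + \left(-13 - - \frac{91}{5}\right) 3 i \sqrt{10}} = \sqrt{30384 + \left(-13 + \frac{91}{5}\right) 3 i \sqrt{10}} = \sqrt{30384 + \frac{26 \cdot 3 i \sqrt{10}}{5}} = \sqrt{30384 + \frac{78 i \sqrt{10}}{5}}$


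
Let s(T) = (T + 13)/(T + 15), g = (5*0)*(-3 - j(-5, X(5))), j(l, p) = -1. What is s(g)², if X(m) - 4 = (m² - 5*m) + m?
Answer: 169/225 ≈ 0.75111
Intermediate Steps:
X(m) = 4 + m² - 4*m (X(m) = 4 + ((m² - 5*m) + m) = 4 + (m² - 4*m) = 4 + m² - 4*m)
g = 0 (g = (5*0)*(-3 - 1*(-1)) = 0*(-3 + 1) = 0*(-2) = 0)
s(T) = (13 + T)/(15 + T)
s(g)² = ((13 + 0)/(15 + 0))² = (13/15)² = 169/225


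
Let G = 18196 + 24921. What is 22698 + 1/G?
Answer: 978669667/43117 ≈ 22698.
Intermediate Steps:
G = 43117
22698 + 1/G = 22698 + 1/43117 = 978669667/43117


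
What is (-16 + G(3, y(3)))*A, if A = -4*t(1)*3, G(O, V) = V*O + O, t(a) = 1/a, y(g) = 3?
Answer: 48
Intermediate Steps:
t(a) = 1/a
G(O, V) = O + O*V (G(O, V) = O*V + O = O + O*V)
A = -12 (A = -4/1*3 = -4*1*3 = -4*3 = -12)
(-16 + G(3, y(3)))*A = (-16 + 3*(1 + 3))*(-12) = (-16 + 3*4)*(-12) = (-16 + 12)*(-12) = -4*(-12) = 48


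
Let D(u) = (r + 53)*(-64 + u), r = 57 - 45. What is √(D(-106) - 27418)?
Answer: 2*I*√9617 ≈ 196.13*I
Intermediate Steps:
r = 12
D(u) = -4160 + 65*u (D(u) = (12 + 53)*(-64 + u) = 65*(-64 + u) = -4160 + 65*u)
√(D(-106) - 27418) = √((-4160 + 65*(-106)) - 27418) = √((-4160 - 6890) - 27418) = √(-11050 - 27418) = √(-38468) = 2*I*√9617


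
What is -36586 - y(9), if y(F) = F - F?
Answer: -36586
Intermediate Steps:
y(F) = 0
-36586 - y(9) = -36586 - 1*0 = -36586 + 0 = -36586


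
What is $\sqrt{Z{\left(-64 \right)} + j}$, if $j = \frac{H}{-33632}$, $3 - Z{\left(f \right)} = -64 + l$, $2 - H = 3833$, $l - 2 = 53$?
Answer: $\frac{\sqrt{856386330}}{8408} \approx 3.4805$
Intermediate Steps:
$l = 55$ ($l = 2 + 53 = 55$)
$H = -3831$ ($H = 2 - 3833 = -3831$)
$Z{\left(f \right)} = 12$ ($Z{\left(f \right)} = 3 - \left(-64 + 55\right) = 3 - -9 = 3 + 9 = 12$)
$j = \frac{3831}{33632}$ ($j = - \frac{3831}{-33632} = \left(-3831\right) \left(- \frac{1}{33632}\right) = \frac{3831}{33632} \approx 0.11391$)
$\sqrt{Z{\left(-64 \right)} + j} = \sqrt{12 + \frac{3831}{33632}} = \sqrt{\frac{407415}{33632}} = \frac{\sqrt{856386330}}{8408}$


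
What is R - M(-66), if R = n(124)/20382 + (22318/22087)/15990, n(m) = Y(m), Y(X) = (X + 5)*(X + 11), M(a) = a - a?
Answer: 23840814397/27900519270 ≈ 0.85449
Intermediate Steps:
M(a) = 0
Y(X) = (5 + X)*(11 + X)
n(m) = 55 + m² + 16*m
R = 23840814397/27900519270 (R = (55 + 124² + 16*124)/20382 + (22318/22087)/15990 = (55 + 15376 + 1984)*(1/20382) + (22318*(1/22087))*(1/15990) = 17415*(1/20382) + (22318/22087)*(1/15990) = 135/158 + 11159/176585565 = 23840814397/27900519270 ≈ 0.85449)
R - M(-66) = 23840814397/27900519270 - 1*0 = 23840814397/27900519270 + 0 = 23840814397/27900519270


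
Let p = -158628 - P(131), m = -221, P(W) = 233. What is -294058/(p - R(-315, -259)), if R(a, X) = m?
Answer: 147029/79320 ≈ 1.8536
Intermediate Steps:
R(a, X) = -221
p = -158861 (p = -158628 - 1*233 = -158628 - 233 = -158861)
-294058/(p - R(-315, -259)) = -294058/(-158861 - 1*(-221)) = -294058/(-158861 + 221) = -294058/(-158640) = -294058*(-1/158640) = 147029/79320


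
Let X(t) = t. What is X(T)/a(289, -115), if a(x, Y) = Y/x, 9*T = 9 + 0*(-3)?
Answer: -289/115 ≈ -2.5130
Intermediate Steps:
T = 1 (T = (9 + 0*(-3))/9 = (9 + 0)/9 = (⅑)*9 = 1)
X(T)/a(289, -115) = 1/(-115/289) = 1*(-289/115) = -289/115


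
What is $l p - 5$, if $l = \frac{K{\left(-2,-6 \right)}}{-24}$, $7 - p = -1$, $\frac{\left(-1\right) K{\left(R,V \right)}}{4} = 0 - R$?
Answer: $- \frac{7}{3} \approx -2.3333$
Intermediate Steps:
$K{\left(R,V \right)} = 4 R$ ($K{\left(R,V \right)} = - 4 \left(0 - R\right) = - 4 \left(- R\right) = 4 R$)
$p = 8$ ($p = 7 - -1 = 7 + 1 = 8$)
$l = \frac{1}{3}$ ($l = \frac{4 \left(-2\right)}{-24} = \left(-8\right) \left(- \frac{1}{24}\right) = \frac{1}{3} \approx 0.33333$)
$l p - 5 = \frac{1}{3} \cdot 8 - 5 = \frac{8}{3} - 5 = - \frac{7}{3}$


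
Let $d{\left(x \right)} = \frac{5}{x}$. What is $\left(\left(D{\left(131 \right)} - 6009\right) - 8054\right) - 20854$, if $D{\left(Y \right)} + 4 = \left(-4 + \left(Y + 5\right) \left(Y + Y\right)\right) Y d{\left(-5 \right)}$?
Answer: $-4702189$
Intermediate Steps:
$D{\left(Y \right)} = -4 - Y \left(-4 + 2 Y \left(5 + Y\right)\right)$ ($D{\left(Y \right)} = -4 + \left(-4 + \left(Y + 5\right) \left(Y + Y\right)\right) Y \frac{5}{-5} = -4 + \left(-4 + \left(5 + Y\right) 2 Y\right) Y 5 \left(- \frac{1}{5}\right) = -4 + \left(-4 + 2 Y \left(5 + Y\right)\right) Y \left(-1\right) = -4 + Y \left(-4 + 2 Y \left(5 + Y\right)\right) \left(-1\right) = -4 - Y \left(-4 + 2 Y \left(5 + Y\right)\right)$)
$\left(\left(D{\left(131 \right)} - 6009\right) - 8054\right) - 20854 = \left(\left(\left(-4 - 10 \cdot 131^{2} - 2 \cdot 131^{3} + 4 \cdot 131\right) - 6009\right) - 8054\right) - 20854 = \left(\left(\left(-4 - 171610 - 4496182 + 524\right) - 6009\right) - 8054\right) - 20854 = \left(\left(-4667272 - 6009\right) - 8054\right) - 20854 = \left(-4673281 - 8054\right) - 20854 = -4681335 - 20854 = -4702189$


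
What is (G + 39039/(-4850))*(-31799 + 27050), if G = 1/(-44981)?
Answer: 8339329999641/218157850 ≈ 38226.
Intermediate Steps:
G = -1/44981 ≈ -2.2232e-5
(G + 39039/(-4850))*(-31799 + 27050) = (-1/44981 + 39039/(-4850))*(-31799 + 27050) = (-1/44981 + 39039*(-1/4850))*(-4749) = (-1/44981 - 39039/4850)*(-4749) = -1756018109/218157850*(-4749) = 8339329999641/218157850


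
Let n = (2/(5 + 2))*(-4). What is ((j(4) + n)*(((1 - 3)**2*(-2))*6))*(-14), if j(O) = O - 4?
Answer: -768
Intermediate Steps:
n = -8/7 (n = (2/7)*(-4) = -8/7 ≈ -1.1429)
j(O) = -4 + O
((j(4) + n)*(((1 - 3)**2*(-2))*6))*(-14) = (((-4 + 4) - 8/7)*(((1 - 3)**2*(-2))*6))*(-14) = ((0 - 8/7)*(((-2)**2*(-2))*6))*(-14) = -8*4*(-2)*6/7*(-14) = -(-64)*6/7*(-14) = -8/7*(-48)*(-14) = (384/7)*(-14) = -768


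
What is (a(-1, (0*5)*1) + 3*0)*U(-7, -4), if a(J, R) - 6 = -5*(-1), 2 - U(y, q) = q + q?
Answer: 110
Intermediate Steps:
U(y, q) = 2 - 2*q (U(y, q) = 2 - (q + q) = 2 - 2*q)
a(J, R) = 11 (a(J, R) = 6 - 5*(-1) = 6 + 5 = 11)
(a(-1, (0*5)*1) + 3*0)*U(-7, -4) = (11 + 3*0)*(2 - 2*(-4)) = (11 + 0)*(2 + 8) = 11*10 = 110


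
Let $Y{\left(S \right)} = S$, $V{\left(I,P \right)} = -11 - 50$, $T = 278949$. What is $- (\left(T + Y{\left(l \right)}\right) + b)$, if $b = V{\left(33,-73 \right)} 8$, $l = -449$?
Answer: $-278012$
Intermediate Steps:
$V{\left(I,P \right)} = -61$
$b = -488$ ($b = \left(-61\right) 8 = -488$)
$- (\left(T + Y{\left(l \right)}\right) + b) = - (\left(278949 - 449\right) - 488) = - (278500 - 488) = \left(-1\right) 278012 = -278012$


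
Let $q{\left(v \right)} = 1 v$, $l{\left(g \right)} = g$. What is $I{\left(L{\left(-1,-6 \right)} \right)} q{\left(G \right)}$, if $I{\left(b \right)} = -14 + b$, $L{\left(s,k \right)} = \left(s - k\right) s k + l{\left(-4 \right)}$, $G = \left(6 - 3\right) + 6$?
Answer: $108$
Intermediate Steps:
$G = 9$ ($G = 3 + 6 = 9$)
$L{\left(s,k \right)} = -4 + k s \left(s - k\right)$ ($L{\left(s,k \right)} = \left(s - k\right) s k - 4 = s \left(s - k\right) k - 4 = k s \left(s - k\right) - 4 = -4 + k s \left(s - k\right)$)
$q{\left(v \right)} = v$
$I{\left(L{\left(-1,-6 \right)} \right)} q{\left(G \right)} = \left(-14 - \left(4 - 36 + 6\right)\right) 9 = \left(-14 - \left(10 - 36\right)\right) 9 = \left(-14 - -26\right) 9 = \left(-14 + 26\right) 9 = 12 \cdot 9 = 108$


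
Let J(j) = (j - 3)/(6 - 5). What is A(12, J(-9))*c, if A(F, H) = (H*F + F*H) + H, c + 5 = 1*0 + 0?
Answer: 1500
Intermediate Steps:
J(j) = -3 + j (J(j) = (-3 + j)/1 = (-3 + j)*1 = -3 + j)
c = -5 (c = -5 + (1*0 + 0) = -5 + (0 + 0) = -5 + 0 = -5)
A(F, H) = H + 2*F*H (A(F, H) = (F*H + F*H) + H = 2*F*H + H = H + 2*F*H)
A(12, J(-9))*c = ((-3 - 9)*(1 + 2*12))*(-5) = -12*(1 + 24)*(-5) = -12*25*(-5) = -300*(-5) = 1500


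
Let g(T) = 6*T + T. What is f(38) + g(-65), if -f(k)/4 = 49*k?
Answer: -7903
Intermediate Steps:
f(k) = -196*k
g(T) = 7*T
f(38) + g(-65) = -196*38 + 7*(-65) = -7448 - 455 = -7903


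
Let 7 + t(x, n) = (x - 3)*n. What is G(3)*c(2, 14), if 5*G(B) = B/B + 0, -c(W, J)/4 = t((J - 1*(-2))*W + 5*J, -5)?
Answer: 2008/5 ≈ 401.60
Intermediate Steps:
t(x, n) = -7 + n*(-3 + x) (t(x, n) = -7 + (x - 3)*n = -7 + (-3 + x)*n = -7 + n*(-3 + x))
c(W, J) = -32 + 100*J + 20*W*(2 + J) (c(W, J) = -4*(-7 - 3*(-5) - 5*((J - 1*(-2))*W + 5*J)) = -4*(-7 + 15 - 5*((J + 2)*W + 5*J)) = -4*(-7 + 15 - 5*((2 + J)*W + 5*J)) = -4*(-7 + 15 - 5*(W*(2 + J) + 5*J)) = -4*(-7 + 15 - 5*(5*J + W*(2 + J))) = -4*(-7 + 15 + (-25*J - 5*W*(2 + J))) = -4*(8 - 25*J - 5*W*(2 + J)) = -32 + 100*J + 20*W*(2 + J))
G(B) = ⅕ (G(B) = (B/B + 0)/5 = (1 + 0)/5 = (⅕)*1 = ⅕)
G(3)*c(2, 14) = (-32 + 40*2 + 100*14 + 20*14*2)/5 = (-32 + 80 + 1400 + 560)/5 = (⅕)*2008 = 2008/5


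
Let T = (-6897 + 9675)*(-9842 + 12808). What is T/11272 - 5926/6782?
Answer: 6976727083/9555838 ≈ 730.10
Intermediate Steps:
T = 8239548 (T = 2778*2966 = 8239548)
T/11272 - 5926/6782 = 8239548/11272 - 5926/6782 = 8239548*(1/11272) - 5926*1/6782 = 2059887/2818 - 2963/3391 = 6976727083/9555838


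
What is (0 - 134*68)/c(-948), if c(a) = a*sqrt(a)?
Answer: -1139*I*sqrt(237)/56169 ≈ -0.31218*I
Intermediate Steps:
c(a) = a**(3/2)
(0 - 134*68)/c(-948) = (0 - 134*68)/((-948)**(3/2)) = (0 - 9112)/((-1896*I*sqrt(237))) = -1139*I*sqrt(237)/56169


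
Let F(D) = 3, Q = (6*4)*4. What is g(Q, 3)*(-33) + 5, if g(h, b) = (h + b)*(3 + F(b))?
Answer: -19597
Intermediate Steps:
Q = 96 (Q = 24*4 = 96)
g(h, b) = 6*b + 6*h (g(h, b) = (h + b)*(3 + 3) = (b + h)*6 = 6*b + 6*h)
g(Q, 3)*(-33) + 5 = (6*3 + 6*96)*(-33) + 5 = (18 + 576)*(-33) + 5 = 594*(-33) + 5 = -19602 + 5 = -19597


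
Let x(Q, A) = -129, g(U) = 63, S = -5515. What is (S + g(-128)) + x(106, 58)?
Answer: -5581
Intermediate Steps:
(S + g(-128)) + x(106, 58) = (-5515 + 63) - 129 = -5452 - 129 = -5581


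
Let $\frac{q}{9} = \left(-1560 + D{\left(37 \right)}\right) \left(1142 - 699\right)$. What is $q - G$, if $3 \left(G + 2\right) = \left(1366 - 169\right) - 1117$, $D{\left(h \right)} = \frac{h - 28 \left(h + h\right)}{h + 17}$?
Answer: $- \frac{12739991}{2} \approx -6.37 \cdot 10^{6}$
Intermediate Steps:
$D{\left(h \right)} = - \frac{55 h}{17 + h}$ ($D{\left(h \right)} = \frac{h - 28 \cdot 2 h}{17 + h} = \frac{h - 56 h}{17 + h} = \frac{\left(-55\right) h}{17 + h} = - \frac{55 h}{17 + h}$)
$G = \frac{74}{3}$ ($G = -2 + \frac{\left(1366 - 169\right) - 1117}{3} = -2 + \frac{1197 - 1117}{3} = -2 + \frac{1}{3} \cdot 80 = -2 + \frac{80}{3} = \frac{74}{3} \approx 24.667$)
$q = - \frac{38219825}{6}$ ($q = 9 \left(-1560 - \frac{2035}{17 + 37}\right) \left(1142 - 699\right) = 9 \left(-1560 - \frac{2035}{54}\right) 443 = 9 \left(\left(- \frac{86275}{54}\right) 443\right) = 9 \left(- \frac{38219825}{54}\right) = - \frac{38219825}{6} \approx -6.37 \cdot 10^{6}$)
$q - G = - \frac{38219825}{6} - \frac{74}{3} = - \frac{12739991}{2}$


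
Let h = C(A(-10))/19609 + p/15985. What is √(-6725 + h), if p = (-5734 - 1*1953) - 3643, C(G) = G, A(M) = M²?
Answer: I*√26432235530531176587/62689973 ≈ 82.01*I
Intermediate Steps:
p = -11330 (p = (-5734 - 1953) - 3643 = -7687 - 3643 = -11330)
h = -44114294/62689973 (h = (-10)²/19609 - 11330/15985 = 100*(1/19609) - 11330*1/15985 = 100/19609 - 2266/3197 = -44114294/62689973 ≈ -0.70369)
√(-6725 + h) = √(-6725 - 44114294/62689973) = √(-421634182719/62689973) = I*√26432235530531176587/62689973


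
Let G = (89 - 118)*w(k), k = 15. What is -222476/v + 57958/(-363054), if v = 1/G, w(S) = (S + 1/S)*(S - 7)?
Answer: 235276370781931/302545 ≈ 7.7766e+8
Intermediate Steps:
w(S) = (-7 + S)*(S + 1/S) (w(S) = (S + 1/S)*(-7 + S) = (-7 + S)*(S + 1/S))
G = -52432/15 (G = (89 - 118)*(1 + 15² - 7*15 - 7/15) = -29*(1 + 225 - 105 - 7*1/15) = -29*(1 + 225 - 105 - 7/15) = -29*1808/15 = -52432/15 ≈ -3495.5)
v = -15/52432 (v = 1/(-52432/15) = -15/52432 ≈ -0.00028608)
-222476/v + 57958/(-363054) = -222476/(-15/52432) + 57958/(-363054) = -222476*(-52432/15) + 57958*(-1/363054) = 11664861632/15 - 28979/181527 = 235276370781931/302545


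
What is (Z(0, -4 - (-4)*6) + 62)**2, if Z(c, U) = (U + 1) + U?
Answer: 10609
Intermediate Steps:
Z(c, U) = 1 + 2*U (Z(c, U) = (1 + U) + U = 1 + 2*U)
(Z(0, -4 - (-4)*6) + 62)**2 = ((1 + 2*(-4 - (-4)*6)) + 62)**2 = ((1 + 2*(-4 - 1*(-24))) + 62)**2 = ((1 + 2*(-4 + 24)) + 62)**2 = ((1 + 2*20) + 62)**2 = ((1 + 40) + 62)**2 = (41 + 62)**2 = 103**2 = 10609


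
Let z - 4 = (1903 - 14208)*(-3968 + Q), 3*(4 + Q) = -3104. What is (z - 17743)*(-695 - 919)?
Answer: -99405121054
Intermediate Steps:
Q = -3116/3 (Q = -4 + (⅓)*(-3104) = -4 - 3104/3 = -3116/3 ≈ -1038.7)
z = 184821112/3 (z = 4 + (1903 - 14208)*(-3968 - 3116/3) = 4 - 12305*(-15020/3) = 4 + 184821100/3 = 184821112/3 ≈ 6.1607e+7)
(z - 17743)*(-695 - 919) = (184821112/3 - 17743)*(-695 - 919) = (184767883/3)*(-1614) = -99405121054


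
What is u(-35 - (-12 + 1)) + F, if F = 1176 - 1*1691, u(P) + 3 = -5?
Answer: -523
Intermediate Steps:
u(P) = -8 (u(P) = -3 - 5 = -8)
F = -515 (F = 1176 - 1691 = -515)
u(-35 - (-12 + 1)) + F = -8 - 515 = -523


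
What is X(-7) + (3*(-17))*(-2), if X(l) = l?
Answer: 95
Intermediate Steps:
X(-7) + (3*(-17))*(-2) = -7 + (3*(-17))*(-2) = -7 - 51*(-2) = -7 + 102 = 95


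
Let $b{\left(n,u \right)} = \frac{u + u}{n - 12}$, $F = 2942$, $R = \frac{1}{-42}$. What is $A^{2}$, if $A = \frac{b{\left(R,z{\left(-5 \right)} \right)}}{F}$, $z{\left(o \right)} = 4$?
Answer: $\frac{28224}{551833551025} \approx 5.1146 \cdot 10^{-8}$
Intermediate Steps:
$R = - \frac{1}{42} \approx -0.02381$
$b{\left(n,u \right)} = \frac{2 u}{-12 + n}$
$A = - \frac{168}{742855}$ ($A = \frac{2 \cdot 4 \frac{1}{-12 - \frac{1}{42}}}{2942} = 2 \cdot 4 \frac{1}{- \frac{505}{42}} \cdot \frac{1}{2942} = 2 \cdot 4 \left(- \frac{42}{505}\right) \frac{1}{2942} = \left(- \frac{336}{505}\right) \frac{1}{2942} = - \frac{168}{742855} \approx -0.00022615$)
$A^{2} = \left(- \frac{168}{742855}\right)^{2} = \frac{28224}{551833551025}$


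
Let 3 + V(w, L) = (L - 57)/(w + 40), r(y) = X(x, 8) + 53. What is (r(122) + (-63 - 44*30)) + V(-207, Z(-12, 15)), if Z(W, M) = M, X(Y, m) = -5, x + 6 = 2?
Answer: -223404/167 ≈ -1337.7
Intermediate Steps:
x = -4 (x = -6 + 2 = -4)
r(y) = 48 (r(y) = -5 + 53 = 48)
V(w, L) = -3 + (-57 + L)/(40 + w) (V(w, L) = -3 + (L - 57)/(w + 40) = -3 + (-57 + L)/(40 + w))
(r(122) + (-63 - 44*30)) + V(-207, Z(-12, 15)) = (48 + (-63 - 44*30)) + (-177 + 15 - 3*(-207))/(40 - 207) = (48 + (-63 - 1320)) + (-177 + 15 + 621)/(-167) = (48 - 1383) - 1/167*459 = -1335 - 459/167 = -223404/167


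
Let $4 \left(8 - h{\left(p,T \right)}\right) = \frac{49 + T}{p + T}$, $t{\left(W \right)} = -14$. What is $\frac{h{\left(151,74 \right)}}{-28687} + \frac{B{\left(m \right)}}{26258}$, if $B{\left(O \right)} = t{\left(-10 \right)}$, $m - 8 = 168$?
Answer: $- \frac{91214011}{112989486900} \approx -0.00080728$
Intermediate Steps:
$m = 176$ ($m = 8 + 168 = 176$)
$B{\left(O \right)} = -14$
$h{\left(p,T \right)} = 8 - \frac{49 + T}{4 \left(T + p\right)}$ ($h{\left(p,T \right)} = 8 - \frac{\left(49 + T\right) \frac{1}{p + T}}{4} = 8 - \frac{\left(49 + T\right) \frac{1}{T + p}}{4} = 8 - \frac{\frac{1}{T + p} \left(49 + T\right)}{4} = 8 - \frac{49 + T}{4 \left(T + p\right)}$)
$\frac{h{\left(151,74 \right)}}{-28687} + \frac{B{\left(m \right)}}{26258} = \frac{\frac{1}{4} \frac{1}{74 + 151} \left(-49 + 31 \cdot 74 + 32 \cdot 151\right)}{-28687} - \frac{14}{26258} = \frac{-49 + 2294 + 4832}{4 \cdot 225} \left(- \frac{1}{28687}\right) - \frac{7}{13129} = \frac{1}{4} \cdot \frac{1}{225} \cdot 7077 \left(- \frac{1}{28687}\right) - \frac{7}{13129} = \frac{2359}{300} \left(- \frac{1}{28687}\right) - \frac{7}{13129} = - \frac{2359}{8606100} - \frac{7}{13129} = - \frac{91214011}{112989486900}$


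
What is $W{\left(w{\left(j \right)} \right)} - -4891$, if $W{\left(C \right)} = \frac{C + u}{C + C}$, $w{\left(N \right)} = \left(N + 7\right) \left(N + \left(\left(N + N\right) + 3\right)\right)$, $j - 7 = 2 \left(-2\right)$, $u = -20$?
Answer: $\frac{58697}{12} \approx 4891.4$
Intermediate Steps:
$j = 3$ ($j = 7 + 2 \left(-2\right) = 7 - 4 = 3$)
$w{\left(N \right)} = \left(3 + 3 N\right) \left(7 + N\right)$ ($w{\left(N \right)} = \left(7 + N\right) \left(N + \left(2 N + 3\right)\right) = \left(7 + N\right) \left(N + \left(3 + 2 N\right)\right) = \left(7 + N\right) \left(3 + 3 N\right) = \left(3 + 3 N\right) \left(7 + N\right)$)
$W{\left(C \right)} = \frac{-20 + C}{2 C}$ ($W{\left(C \right)} = \frac{C - 20}{C + C} = \frac{-20 + C}{2 C}$)
$W{\left(w{\left(j \right)} \right)} - -4891 = \frac{-20 + \left(21 + 3 \cdot 3^{2} + 24 \cdot 3\right)}{2 \left(21 + 3 \cdot 3^{2} + 24 \cdot 3\right)} - -4891 = \frac{-20 + \left(21 + 3 \cdot 9 + 72\right)}{2 \left(21 + 3 \cdot 9 + 72\right)} + 4891 = \frac{-20 + \left(21 + 27 + 72\right)}{2 \left(21 + 27 + 72\right)} + 4891 = \frac{-20 + 120}{2 \cdot 120} + 4891 = \frac{1}{2} \cdot \frac{1}{120} \cdot 100 + 4891 = \frac{5}{12} + 4891 = \frac{58697}{12}$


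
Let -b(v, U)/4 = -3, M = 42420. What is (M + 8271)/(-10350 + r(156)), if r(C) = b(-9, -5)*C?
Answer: -16897/2826 ≈ -5.9791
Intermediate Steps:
b(v, U) = 12 (b(v, U) = -4*(-3) = 12)
r(C) = 12*C
(M + 8271)/(-10350 + r(156)) = (42420 + 8271)/(-10350 + 12*156) = 50691/(-10350 + 1872) = 50691/(-8478) = 50691*(-1/8478) = -16897/2826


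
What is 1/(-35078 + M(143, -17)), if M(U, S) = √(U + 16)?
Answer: -35078/1230465925 - √159/1230465925 ≈ -2.8518e-5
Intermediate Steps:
M(U, S) = √(16 + U)
1/(-35078 + M(143, -17)) = 1/(-35078 + √(16 + 143)) = 1/(-35078 + √159)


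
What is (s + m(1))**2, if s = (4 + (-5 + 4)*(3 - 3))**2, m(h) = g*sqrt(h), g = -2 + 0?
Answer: 196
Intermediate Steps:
g = -2
m(h) = -2*sqrt(h)
s = 16 (s = (4 - 1*0)**2 = (4 + 0)**2 = 4**2 = 16)
(s + m(1))**2 = (16 - 2*sqrt(1))**2 = (16 - 2*1)**2 = (16 - 2)**2 = 14**2 = 196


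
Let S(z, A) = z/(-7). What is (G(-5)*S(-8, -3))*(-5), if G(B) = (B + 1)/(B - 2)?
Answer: -160/49 ≈ -3.2653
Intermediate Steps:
S(z, A) = -z/7 (S(z, A) = z*(-⅐) = -z/7)
G(B) = (1 + B)/(-2 + B)
(G(-5)*S(-8, -3))*(-5) = (((1 - 5)/(-2 - 5))*(-⅐*(-8)))*(-5) = ((-4/(-7))*(8/7))*(-5) = (-⅐*(-4)*(8/7))*(-5) = ((4/7)*(8/7))*(-5) = (32/49)*(-5) = -160/49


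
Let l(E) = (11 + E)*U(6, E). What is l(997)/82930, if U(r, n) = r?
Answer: 3024/41465 ≈ 0.072929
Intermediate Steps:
l(E) = 66 + 6*E (l(E) = (11 + E)*6 = 66 + 6*E)
l(997)/82930 = (66 + 6*997)/82930 = (66 + 5982)*(1/82930) = 6048*(1/82930) = 3024/41465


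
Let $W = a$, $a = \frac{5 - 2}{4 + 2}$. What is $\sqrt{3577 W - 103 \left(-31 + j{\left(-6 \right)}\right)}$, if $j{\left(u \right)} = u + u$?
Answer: $\frac{\sqrt{24870}}{2} \approx 78.851$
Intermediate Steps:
$a = \frac{1}{2}$ ($a = \frac{3}{6} = 3 \cdot \frac{1}{6} = \frac{1}{2} \approx 0.5$)
$W = \frac{1}{2} \approx 0.5$
$j{\left(u \right)} = 2 u$
$\sqrt{3577 W - 103 \left(-31 + j{\left(-6 \right)}\right)} = \sqrt{3577 \cdot \frac{1}{2} - 103 \left(-31 + 2 \left(-6\right)\right)} = \sqrt{\frac{3577}{2} - 103 \left(-31 - 12\right)} = \sqrt{\frac{3577}{2} - -4429} = \sqrt{\frac{3577}{2} + 4429} = \sqrt{\frac{12435}{2}} = \frac{\sqrt{24870}}{2}$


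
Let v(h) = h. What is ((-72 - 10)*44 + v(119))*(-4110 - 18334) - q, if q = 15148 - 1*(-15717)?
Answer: 78276251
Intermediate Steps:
q = 30865 (q = 15148 + 15717 = 30865)
((-72 - 10)*44 + v(119))*(-4110 - 18334) - q = ((-72 - 10)*44 + 119)*(-4110 - 18334) - 1*30865 = (-82*44 + 119)*(-22444) - 30865 = (-3608 + 119)*(-22444) - 30865 = -3489*(-22444) - 30865 = 78307116 - 30865 = 78276251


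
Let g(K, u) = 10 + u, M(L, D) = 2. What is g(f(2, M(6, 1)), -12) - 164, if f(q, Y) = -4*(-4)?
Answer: -166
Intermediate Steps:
f(q, Y) = 16
g(f(2, M(6, 1)), -12) - 164 = (10 - 12) - 164 = -2 - 164 = -166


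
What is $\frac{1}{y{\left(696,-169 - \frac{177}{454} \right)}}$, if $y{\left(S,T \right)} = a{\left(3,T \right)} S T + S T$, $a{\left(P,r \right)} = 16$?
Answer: $- \frac{227}{454958148} \approx -4.9895 \cdot 10^{-7}$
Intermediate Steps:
$y{\left(S,T \right)} = 17 S T$ ($y{\left(S,T \right)} = 16 S T + S T = 17 S T$)
$\frac{1}{y{\left(696,-169 - \frac{177}{454} \right)}} = \frac{1}{17 \cdot 696 \left(-169 - \frac{177}{454}\right)} = \frac{1}{17 \cdot 696 \left(- \frac{76903}{454}\right)} = \frac{1}{- \frac{454958148}{227}} = - \frac{227}{454958148}$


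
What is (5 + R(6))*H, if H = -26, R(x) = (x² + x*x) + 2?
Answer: -2054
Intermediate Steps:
R(x) = 2 + 2*x² (R(x) = (x² + x²) + 2 = 2*x² + 2 = 2 + 2*x²)
(5 + R(6))*H = (5 + (2 + 2*6²))*(-26) = (5 + (2 + 2*36))*(-26) = (5 + (2 + 72))*(-26) = (5 + 74)*(-26) = 79*(-26) = -2054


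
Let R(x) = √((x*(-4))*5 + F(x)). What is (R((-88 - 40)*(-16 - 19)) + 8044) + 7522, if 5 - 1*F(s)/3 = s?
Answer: 15566 + 5*I*√4121 ≈ 15566.0 + 320.98*I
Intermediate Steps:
F(s) = 15 - 3*s
R(x) = √(15 - 23*x) (R(x) = √((x*(-4))*5 + (15 - 3*x)) = √(-4*x*5 + (15 - 3*x)) = √(-20*x + (15 - 3*x)) = √(15 - 23*x))
(R((-88 - 40)*(-16 - 19)) + 8044) + 7522 = (√(15 - 23*(-88 - 40)*(-16 - 19)) + 8044) + 7522 = (√(15 - (-2944)*(-35)) + 8044) + 7522 = (√(15 - 23*4480) + 8044) + 7522 = (√(15 - 103040) + 8044) + 7522 = (√(-103025) + 8044) + 7522 = (5*I*√4121 + 8044) + 7522 = (8044 + 5*I*√4121) + 7522 = 15566 + 5*I*√4121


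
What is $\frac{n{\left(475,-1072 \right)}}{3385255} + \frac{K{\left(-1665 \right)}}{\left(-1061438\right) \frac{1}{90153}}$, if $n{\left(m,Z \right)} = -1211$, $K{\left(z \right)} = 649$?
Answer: $- \frac{28295739373879}{513319756670} \approx -55.123$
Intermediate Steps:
$\frac{n{\left(475,-1072 \right)}}{3385255} + \frac{K{\left(-1665 \right)}}{\left(-1061438\right) \frac{1}{90153}} = - \frac{1211}{3385255} + \frac{649}{\left(-1061438\right) \frac{1}{90153}} = \left(-1211\right) \frac{1}{3385255} + \frac{649}{\left(-1061438\right) \frac{1}{90153}} = - \frac{1211}{3385255} + \frac{649}{- \frac{151634}{12879}} = - \frac{1211}{3385255} + 649 \left(- \frac{12879}{151634}\right) = - \frac{1211}{3385255} - \frac{8358471}{151634} = - \frac{28295739373879}{513319756670}$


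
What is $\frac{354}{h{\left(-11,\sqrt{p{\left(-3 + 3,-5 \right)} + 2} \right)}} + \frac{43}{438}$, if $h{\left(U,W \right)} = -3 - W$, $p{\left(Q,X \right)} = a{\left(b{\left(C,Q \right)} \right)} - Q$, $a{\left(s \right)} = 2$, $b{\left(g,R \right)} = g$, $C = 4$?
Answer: $- \frac{154837}{2190} \approx -70.702$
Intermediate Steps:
$p{\left(Q,X \right)} = 2 - Q$
$\frac{354}{h{\left(-11,\sqrt{p{\left(-3 + 3,-5 \right)} + 2} \right)}} + \frac{43}{438} = \frac{354}{-3 - \sqrt{\left(2 - \left(-3 + 3\right)\right) + 2}} + \frac{43}{438} = \frac{354}{-3 - \sqrt{\left(2 - 0\right) + 2}} + 43 \cdot \frac{1}{438} = \frac{354}{-3 - \sqrt{\left(2 + 0\right) + 2}} + \frac{43}{438} = \frac{354}{-3 - \sqrt{2 + 2}} + \frac{43}{438} = \frac{354}{-3 - \sqrt{4}} + \frac{43}{438} = \frac{354}{-3 - 2} + \frac{43}{438} = \frac{354}{-5} + \frac{43}{438} = 354 \left(- \frac{1}{5}\right) + \frac{43}{438} = - \frac{354}{5} + \frac{43}{438} = - \frac{154837}{2190}$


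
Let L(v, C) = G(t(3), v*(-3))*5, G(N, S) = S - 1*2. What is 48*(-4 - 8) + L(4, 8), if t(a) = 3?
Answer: -646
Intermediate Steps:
G(N, S) = -2 + S (G(N, S) = S - 2 = -2 + S)
L(v, C) = -10 - 15*v (L(v, C) = (-2 + v*(-3))*5 = (-2 - 3*v)*5 = -10 - 15*v)
48*(-4 - 8) + L(4, 8) = 48*(-4 - 8) + (-10 - 15*4) = 48*(-12) + (-10 - 60) = -576 - 70 = -646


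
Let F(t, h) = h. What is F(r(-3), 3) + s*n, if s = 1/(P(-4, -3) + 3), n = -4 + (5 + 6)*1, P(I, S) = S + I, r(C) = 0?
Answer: 5/4 ≈ 1.2500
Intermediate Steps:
P(I, S) = I + S
n = 7 (n = -4 + 11*1 = -4 + 11 = 7)
s = -¼ (s = 1/((-4 - 3) + 3) = 1/(-7 + 3) = 1/(-4) = -¼ ≈ -0.25000)
F(r(-3), 3) + s*n = 3 - ¼*7 = 3 - 7/4 = 5/4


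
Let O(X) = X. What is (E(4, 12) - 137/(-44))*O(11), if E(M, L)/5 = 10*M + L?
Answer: 11577/4 ≈ 2894.3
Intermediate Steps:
E(M, L) = 5*L + 50*M (E(M, L) = 5*(10*M + L) = 5*(L + 10*M) = 5*L + 50*M)
(E(4, 12) - 137/(-44))*O(11) = ((5*12 + 50*4) - 137/(-44))*11 = ((60 + 200) - 137*(-1/44))*11 = (260 + 137/44)*11 = (11577/44)*11 = 11577/4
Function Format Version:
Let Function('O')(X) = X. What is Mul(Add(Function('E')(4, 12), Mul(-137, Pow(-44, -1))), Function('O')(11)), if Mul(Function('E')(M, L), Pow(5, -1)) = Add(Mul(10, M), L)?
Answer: Rational(11577, 4) ≈ 2894.3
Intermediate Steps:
Function('E')(M, L) = Add(Mul(5, L), Mul(50, M)) (Function('E')(M, L) = Mul(5, Add(Mul(10, M), L)) = Mul(5, Add(L, Mul(10, M))) = Add(Mul(5, L), Mul(50, M)))
Mul(Add(Function('E')(4, 12), Mul(-137, Pow(-44, -1))), Function('O')(11)) = Mul(Add(Add(Mul(5, 12), Mul(50, 4)), Mul(-137, Pow(-44, -1))), 11) = Mul(Add(Add(60, 200), Mul(-137, Rational(-1, 44))), 11) = Mul(Add(260, Rational(137, 44)), 11) = Mul(Rational(11577, 44), 11) = Rational(11577, 4)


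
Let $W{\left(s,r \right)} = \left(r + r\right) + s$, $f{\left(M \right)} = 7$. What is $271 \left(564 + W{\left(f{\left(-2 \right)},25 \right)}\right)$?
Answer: $168291$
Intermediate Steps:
$W{\left(s,r \right)} = s + 2 r$ ($W{\left(s,r \right)} = 2 r + s = s + 2 r$)
$271 \left(564 + W{\left(f{\left(-2 \right)},25 \right)}\right) = 271 \left(564 + \left(7 + 2 \cdot 25\right)\right) = 271 \left(564 + \left(7 + 50\right)\right) = 271 \left(564 + 57\right) = 271 \cdot 621 = 168291$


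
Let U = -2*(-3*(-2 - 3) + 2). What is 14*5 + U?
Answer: 36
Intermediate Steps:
U = -34 (U = -2*(-3*(-5) + 2) = -2*(15 + 2) = -2*17 = -34)
14*5 + U = 14*5 - 34 = 70 - 34 = 36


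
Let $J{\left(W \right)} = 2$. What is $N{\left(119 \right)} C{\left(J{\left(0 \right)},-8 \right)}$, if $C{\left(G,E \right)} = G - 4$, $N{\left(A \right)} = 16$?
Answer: $-32$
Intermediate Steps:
$C{\left(G,E \right)} = -4 + G$
$N{\left(119 \right)} C{\left(J{\left(0 \right)},-8 \right)} = 16 \left(-4 + 2\right) = 16 \left(-2\right) = -32$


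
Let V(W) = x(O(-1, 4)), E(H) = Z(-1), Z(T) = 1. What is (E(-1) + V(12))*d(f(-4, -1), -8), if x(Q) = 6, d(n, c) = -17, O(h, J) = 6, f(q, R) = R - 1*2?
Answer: -119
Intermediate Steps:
f(q, R) = -2 + R (f(q, R) = R - 2 = -2 + R)
E(H) = 1
V(W) = 6
(E(-1) + V(12))*d(f(-4, -1), -8) = (1 + 6)*(-17) = 7*(-17) = -119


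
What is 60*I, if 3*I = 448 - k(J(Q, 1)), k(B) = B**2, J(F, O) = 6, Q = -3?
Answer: 8240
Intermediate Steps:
I = 412/3 (I = (448 - 1*6**2)/3 = (448 - 1*36)/3 = (448 - 36)/3 = (1/3)*412 = 412/3 ≈ 137.33)
60*I = 60*(412/3) = 8240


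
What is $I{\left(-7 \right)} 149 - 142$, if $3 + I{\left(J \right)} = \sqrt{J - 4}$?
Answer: $-589 + 149 i \sqrt{11} \approx -589.0 + 494.18 i$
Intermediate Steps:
$I{\left(J \right)} = -3 + \sqrt{-4 + J}$ ($I{\left(J \right)} = -3 + \sqrt{J - 4} = -3 + \sqrt{-4 + J}$)
$I{\left(-7 \right)} 149 - 142 = \left(-3 + \sqrt{-4 - 7}\right) 149 - 142 = \left(-3 + \sqrt{-11}\right) 149 - 142 = \left(-3 + i \sqrt{11}\right) 149 - 142 = \left(-447 + 149 i \sqrt{11}\right) - 142 = -589 + 149 i \sqrt{11}$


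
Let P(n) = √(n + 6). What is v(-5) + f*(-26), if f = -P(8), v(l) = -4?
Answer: -4 + 26*√14 ≈ 93.283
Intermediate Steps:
P(n) = √(6 + n)
f = -√14 (f = -√(6 + 8) = -√14 ≈ -3.7417)
v(-5) + f*(-26) = -4 - √14*(-26) = -4 + 26*√14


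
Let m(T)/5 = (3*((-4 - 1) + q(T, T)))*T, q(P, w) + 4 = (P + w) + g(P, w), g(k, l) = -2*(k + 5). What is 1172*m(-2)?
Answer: 668040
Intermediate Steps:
g(k, l) = -10 - 2*k (g(k, l) = -2*(5 + k) = -10 - 2*k)
q(P, w) = -14 + w - P (q(P, w) = -4 + ((P + w) + (-10 - 2*P)) = -4 + (-10 + w - P) = -14 + w - P)
m(T) = -285*T (m(T) = 5*((3*((-4 - 1) + (-14 + T - T)))*T) = 5*((3*(-5 - 14))*T) = 5*((3*(-19))*T) = 5*(-57*T) = -285*T)
1172*m(-2) = 1172*(-285*(-2)) = 1172*570 = 668040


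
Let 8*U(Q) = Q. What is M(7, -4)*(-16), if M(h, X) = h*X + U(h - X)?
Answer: 426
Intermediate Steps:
U(Q) = Q/8
M(h, X) = -X/8 + h/8 + X*h (M(h, X) = h*X + (h - X)/8 = X*h + (-X/8 + h/8) = -X/8 + h/8 + X*h)
M(7, -4)*(-16) = (-⅛*(-4) + (⅛)*7 - 4*7)*(-16) = (½ + 7/8 - 28)*(-16) = -213/8*(-16) = 426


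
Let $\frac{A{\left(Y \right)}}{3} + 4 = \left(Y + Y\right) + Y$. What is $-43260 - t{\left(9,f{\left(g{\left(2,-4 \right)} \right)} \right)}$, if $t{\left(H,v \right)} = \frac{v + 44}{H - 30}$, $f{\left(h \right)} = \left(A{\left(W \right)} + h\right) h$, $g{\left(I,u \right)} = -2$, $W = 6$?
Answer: $- \frac{302832}{7} \approx -43262.0$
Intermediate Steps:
$A{\left(Y \right)} = -12 + 9 Y$ ($A{\left(Y \right)} = -12 + 3 \left(\left(Y + Y\right) + Y\right) = -12 + 3 \left(2 Y + Y\right) = -12 + 3 \cdot 3 Y = -12 + 9 Y$)
$f{\left(h \right)} = h \left(42 + h\right)$ ($f{\left(h \right)} = \left(\left(-12 + 9 \cdot 6\right) + h\right) h = \left(\left(-12 + 54\right) + h\right) h = \left(42 + h\right) h = h \left(42 + h\right)$)
$t{\left(H,v \right)} = \frac{44 + v}{-30 + H}$
$-43260 - t{\left(9,f{\left(g{\left(2,-4 \right)} \right)} \right)} = -43260 - \frac{44 - 2 \left(42 - 2\right)}{-30 + 9} = -43260 - \frac{44 - 80}{-21} = -43260 - - \frac{44 - 80}{21} = -43260 - \left(- \frac{1}{21}\right) \left(-36\right) = -43260 - \frac{12}{7} = - \frac{302832}{7}$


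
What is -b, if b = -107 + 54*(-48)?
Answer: 2699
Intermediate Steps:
b = -2699 (b = -107 - 2592 = -2699)
-b = -1*(-2699) = 2699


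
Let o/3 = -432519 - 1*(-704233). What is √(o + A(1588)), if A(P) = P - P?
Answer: √815142 ≈ 902.85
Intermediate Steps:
A(P) = 0
o = 815142 (o = 3*(-432519 - 1*(-704233)) = 3*(-432519 + 704233) = 3*271714 = 815142)
√(o + A(1588)) = √(815142 + 0) = √815142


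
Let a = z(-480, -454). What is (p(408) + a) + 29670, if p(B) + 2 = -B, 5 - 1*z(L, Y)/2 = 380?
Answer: 28510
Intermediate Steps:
z(L, Y) = -750 (z(L, Y) = 10 - 2*380 = 10 - 760 = -750)
a = -750
p(B) = -2 - B
(p(408) + a) + 29670 = ((-2 - 1*408) - 750) + 29670 = ((-2 - 408) - 750) + 29670 = (-410 - 750) + 29670 = -1160 + 29670 = 28510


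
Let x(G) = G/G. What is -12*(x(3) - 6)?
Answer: 60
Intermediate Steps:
x(G) = 1
-12*(x(3) - 6) = -12*(1 - 6) = -12*(-5) = 60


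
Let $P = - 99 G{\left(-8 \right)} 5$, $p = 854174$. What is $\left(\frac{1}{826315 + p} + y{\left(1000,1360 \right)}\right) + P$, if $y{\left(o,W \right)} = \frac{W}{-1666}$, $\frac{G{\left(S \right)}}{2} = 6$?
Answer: $- \frac{489190347851}{82343961} \approx -5940.8$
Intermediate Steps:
$G{\left(S \right)} = 12$ ($G{\left(S \right)} = 2 \cdot 6 = 12$)
$y{\left(o,W \right)} = - \frac{W}{1666}$ ($y{\left(o,W \right)} = W \left(- \frac{1}{1666}\right) = - \frac{W}{1666}$)
$P = -5940$ ($P = \left(-99\right) 12 \cdot 5 = \left(-1188\right) 5 = -5940$)
$\left(\frac{1}{826315 + p} + y{\left(1000,1360 \right)}\right) + P = \left(\frac{1}{826315 + 854174} - \frac{40}{49}\right) - 5940 = \left(\frac{1}{1680489} - \frac{40}{49}\right) - 5940 = - \frac{67219511}{82343961} - 5940 = - \frac{489190347851}{82343961}$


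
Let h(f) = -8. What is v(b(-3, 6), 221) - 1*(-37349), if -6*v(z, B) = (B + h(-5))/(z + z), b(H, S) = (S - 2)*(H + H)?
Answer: 3585575/96 ≈ 37350.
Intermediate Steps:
b(H, S) = 2*H*(-2 + S) (b(H, S) = (-2 + S)*(2*H) = 2*H*(-2 + S))
v(z, B) = -(-8 + B)/(12*z) (v(z, B) = -(B - 8)/(6*(z + z)) = -(-8 + B)/(6*(2*z)) = -(-8 + B)*1/(2*z)/6 = -(-8 + B)/(12*z))
v(b(-3, 6), 221) - 1*(-37349) = (8 - 1*221)/(12*((2*(-3)*(-2 + 6)))) - 1*(-37349) = (8 - 221)/(12*((2*(-3)*4))) + 37349 = (1/12)*(-213)/(-24) + 37349 = (1/12)*(-1/24)*(-213) + 37349 = 71/96 + 37349 = 3585575/96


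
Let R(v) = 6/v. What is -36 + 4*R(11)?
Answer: -372/11 ≈ -33.818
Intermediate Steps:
-36 + 4*R(11) = -36 + 4*(6/11) = -36 + 24/11 = -372/11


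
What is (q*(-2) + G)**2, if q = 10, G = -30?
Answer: 2500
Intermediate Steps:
(q*(-2) + G)**2 = (10*(-2) - 30)**2 = (-20 - 30)**2 = (-50)**2 = 2500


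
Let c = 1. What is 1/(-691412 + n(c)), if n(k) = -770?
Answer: -1/692182 ≈ -1.4447e-6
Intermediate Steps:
1/(-691412 + n(c)) = 1/(-691412 - 770) = 1/(-692182) = -1/692182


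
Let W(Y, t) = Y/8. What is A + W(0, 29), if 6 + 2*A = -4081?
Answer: -4087/2 ≈ -2043.5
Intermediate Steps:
W(Y, t) = Y/8 (W(Y, t) = Y*(⅛) = Y/8)
A = -4087/2 (A = -3 + (½)*(-4081) = -3 - 4081/2 = -4087/2 ≈ -2043.5)
A + W(0, 29) = -4087/2 + (⅛)*0 = -4087/2 + 0 = -4087/2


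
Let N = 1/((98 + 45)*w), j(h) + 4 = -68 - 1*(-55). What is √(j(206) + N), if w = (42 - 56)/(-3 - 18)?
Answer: I*√1389674/286 ≈ 4.1218*I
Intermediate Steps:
w = ⅔ (w = -14/(-21) = -14*(-1/21) = ⅔ ≈ 0.66667)
j(h) = -17 (j(h) = -4 + (-68 - 1*(-55)) = -4 + (-68 + 55) = -4 - 13 = -17)
N = 3/286 (N = 1/((98 + 45)*(⅔)) = 1/(143*(⅔)) = 1/(286/3) = 3/286 ≈ 0.010490)
√(j(206) + N) = √(-17 + 3/286) = √(-4859/286) = I*√1389674/286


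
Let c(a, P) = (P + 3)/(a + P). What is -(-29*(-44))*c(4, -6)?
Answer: -1914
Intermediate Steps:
c(a, P) = (3 + P)/(P + a)
-(-29*(-44))*c(4, -6) = -(-29*(-44))*(3 - 6)/(-6 + 4) = -1276*-3/(-2) = -1276*(-1/2*(-3)) = -1276*3/2 = -1*1914 = -1914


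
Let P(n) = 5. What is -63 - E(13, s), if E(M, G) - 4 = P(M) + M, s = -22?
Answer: -85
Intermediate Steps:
E(M, G) = 9 + M (E(M, G) = 4 + (5 + M) = 9 + M)
-63 - E(13, s) = -63 - (9 + 13) = -63 - 1*22 = -63 - 22 = -85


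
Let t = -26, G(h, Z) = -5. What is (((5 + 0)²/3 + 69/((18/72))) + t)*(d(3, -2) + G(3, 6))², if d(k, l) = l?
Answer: 37975/3 ≈ 12658.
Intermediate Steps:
(((5 + 0)²/3 + 69/((18/72))) + t)*(d(3, -2) + G(3, 6))² = (((5 + 0)²/3 + 69/((18/72))) - 26)*(-2 - 5)² = ((5²*(⅓) + 69/((18*(1/72)))) - 26)*(-7)² = ((25*(⅓) + 69/(¼)) - 26)*49 = ((25/3 + 69*4) - 26)*49 = ((25/3 + 276) - 26)*49 = (853/3 - 26)*49 = (775/3)*49 = 37975/3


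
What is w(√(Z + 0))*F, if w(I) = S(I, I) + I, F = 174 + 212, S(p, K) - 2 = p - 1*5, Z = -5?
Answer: -1158 + 772*I*√5 ≈ -1158.0 + 1726.2*I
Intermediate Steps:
S(p, K) = -3 + p (S(p, K) = 2 + (p - 1*5) = 2 + (p - 5) = 2 + (-5 + p) = -3 + p)
F = 386
w(I) = -3 + 2*I (w(I) = (-3 + I) + I = -3 + 2*I)
w(√(Z + 0))*F = (-3 + 2*√(-5 + 0))*386 = (-3 + 2*√(-5))*386 = (-3 + 2*(I*√5))*386 = (-3 + 2*I*√5)*386 = -1158 + 772*I*√5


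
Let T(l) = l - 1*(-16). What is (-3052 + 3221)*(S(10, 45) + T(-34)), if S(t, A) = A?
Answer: 4563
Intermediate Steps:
T(l) = 16 + l (T(l) = l + 16 = 16 + l)
(-3052 + 3221)*(S(10, 45) + T(-34)) = (-3052 + 3221)*(45 + (16 - 34)) = 169*(45 - 18) = 169*27 = 4563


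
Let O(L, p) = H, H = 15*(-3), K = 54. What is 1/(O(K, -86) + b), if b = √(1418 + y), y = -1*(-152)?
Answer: -9/91 - √1570/455 ≈ -0.18599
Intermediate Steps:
y = 152
H = -45
O(L, p) = -45
b = √1570 (b = √(1418 + 152) = √1570 ≈ 39.623)
1/(O(K, -86) + b) = 1/(-45 + √1570)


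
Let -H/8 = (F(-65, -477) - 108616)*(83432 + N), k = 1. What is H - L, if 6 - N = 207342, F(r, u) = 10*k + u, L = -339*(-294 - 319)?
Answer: -108126768063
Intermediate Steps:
L = 207807 (L = -339*(-613) = 207807)
F(r, u) = 10 + u (F(r, u) = 10*1 + u = 10 + u)
N = -207336 (N = 6 - 1*207342 = 6 - 207342 = -207336)
H = -108126560256 (H = -8*((10 - 477) - 108616)*(83432 - 207336) = -8*(-467 - 108616)*(-123904) = -(-872664)*(-123904) = -8*13515820032 = -108126560256)
H - L = -108126560256 - 1*207807 = -108126560256 - 207807 = -108126768063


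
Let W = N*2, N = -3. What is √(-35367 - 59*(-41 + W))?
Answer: I*√32594 ≈ 180.54*I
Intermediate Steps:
W = -6 (W = -3*2 = -6)
√(-35367 - 59*(-41 + W)) = √(-35367 - 59*(-41 - 6)) = √(-35367 - 59*(-47)) = √(-35367 + 2773) = √(-32594) = I*√32594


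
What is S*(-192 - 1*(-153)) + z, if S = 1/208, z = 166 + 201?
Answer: 5869/16 ≈ 366.81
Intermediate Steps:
z = 367
S = 1/208 ≈ 0.0048077
S*(-192 - 1*(-153)) + z = (-192 - 1*(-153))/208 + 367 = (-192 + 153)/208 + 367 = (1/208)*(-39) + 367 = -3/16 + 367 = 5869/16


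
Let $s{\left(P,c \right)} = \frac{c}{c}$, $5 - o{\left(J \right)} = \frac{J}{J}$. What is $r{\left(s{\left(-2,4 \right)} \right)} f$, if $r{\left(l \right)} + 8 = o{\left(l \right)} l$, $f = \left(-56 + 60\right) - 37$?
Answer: $132$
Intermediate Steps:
$o{\left(J \right)} = 4$ ($o{\left(J \right)} = 5 - \frac{J}{J} = 5 - 1 = 4$)
$f = -33$ ($f = 4 - 37 = -33$)
$s{\left(P,c \right)} = 1$
$r{\left(l \right)} = -8 + 4 l$
$r{\left(s{\left(-2,4 \right)} \right)} f = \left(-8 + 4 \cdot 1\right) \left(-33\right) = \left(-8 + 4\right) \left(-33\right) = \left(-4\right) \left(-33\right) = 132$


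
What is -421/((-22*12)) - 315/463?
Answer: 111763/122232 ≈ 0.91435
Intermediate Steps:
-421/((-22*12)) - 315/463 = -421/(-264) - 315*1/463 = -421*(-1/264) - 315/463 = 421/264 - 315/463 = 111763/122232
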